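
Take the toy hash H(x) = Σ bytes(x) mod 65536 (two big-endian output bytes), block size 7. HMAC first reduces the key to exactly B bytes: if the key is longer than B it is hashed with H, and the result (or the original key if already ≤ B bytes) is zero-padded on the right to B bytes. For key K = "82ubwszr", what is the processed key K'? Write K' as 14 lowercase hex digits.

|K| = 8 > B = 7, so first hash the key.
H(K): sum = 56+50+117+98+119+115+122+114 = 791 → 03 17.
Zero-pad H(K) = 03 17 to 7 bytes: K' = 03 17 00 00 00 00 00.

03170000000000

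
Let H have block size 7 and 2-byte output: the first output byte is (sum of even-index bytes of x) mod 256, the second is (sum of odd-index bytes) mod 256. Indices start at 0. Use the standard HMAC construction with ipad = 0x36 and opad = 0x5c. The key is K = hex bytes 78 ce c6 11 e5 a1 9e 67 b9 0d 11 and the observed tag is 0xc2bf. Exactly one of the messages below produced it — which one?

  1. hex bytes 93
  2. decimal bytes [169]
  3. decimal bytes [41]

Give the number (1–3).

2

Key hex bytes 78 ce c6 11 e5 a1 9e 67 b9 0d 11 is 11 bytes > B = 7, so hash it first: H(key) = 8b f4, then zero-pad to 7 bytes: K' = 8b f4 00 00 00 00 00.
K' ⊕ ipad = bd c2 36 36 36 36 36; K' ⊕ opad = d7 a8 5c 5c 5c 5c 5c.
m1: inner = H(bd c2 36 36 36 36 36 93) = 5f c1; tag = H(d7 a8 5c 5c 5c 5c 5c 5f c1) = acbf
m2: inner = H(bd c2 36 36 36 36 36 a9) = 5f d7; tag = H(d7 a8 5c 5c 5c 5c 5c 5f d7) = c2bf ← matches
m3: inner = H(bd c2 36 36 36 36 36 29) = 5f 57; tag = H(d7 a8 5c 5c 5c 5c 5c 5f 57) = 42bf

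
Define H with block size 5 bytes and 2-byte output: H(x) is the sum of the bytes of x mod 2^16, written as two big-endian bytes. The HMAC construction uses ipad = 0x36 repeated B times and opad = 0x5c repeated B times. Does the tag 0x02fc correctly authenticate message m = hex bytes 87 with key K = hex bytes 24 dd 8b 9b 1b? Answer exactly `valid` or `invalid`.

Key hex bytes 24 dd 8b 9b 1b is exactly B = 5 bytes: K' = 24 dd 8b 9b 1b.
K' ⊕ ipad = 12 eb bd ad 2d; K' ⊕ opad = 78 81 d7 c7 47.
Inner hash: sum = 18+235+189+173+45+135 = 795 → 03 1b.
Outer hash (recomputed tag): sum = 120+129+215+199+71+3+27 = 764 → 02 fc.
Recomputed tag = 02fc; claimed = 02fc → match.

valid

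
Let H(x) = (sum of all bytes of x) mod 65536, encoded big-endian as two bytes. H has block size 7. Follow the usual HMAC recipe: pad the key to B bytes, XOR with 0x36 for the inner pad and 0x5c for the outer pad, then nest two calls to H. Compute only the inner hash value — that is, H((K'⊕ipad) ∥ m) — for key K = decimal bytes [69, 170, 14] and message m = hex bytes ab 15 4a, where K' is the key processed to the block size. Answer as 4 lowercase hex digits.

0329

Key decimal bytes [69, 170, 14] = 45 aa 0e is 3 bytes ≤ B = 7; zero-pad to 7 bytes: K' = 45 aa 0e 00 00 00 00.
K' ⊕ ipad = 73 9c 38 36 36 36 36.
Inner input = 73 9c 38 36 36 36 36 ∥ ab 15 4a.
Inner hash: sum = 115+156+56+54+54+54+54+171+21+74 = 809 → 03 29.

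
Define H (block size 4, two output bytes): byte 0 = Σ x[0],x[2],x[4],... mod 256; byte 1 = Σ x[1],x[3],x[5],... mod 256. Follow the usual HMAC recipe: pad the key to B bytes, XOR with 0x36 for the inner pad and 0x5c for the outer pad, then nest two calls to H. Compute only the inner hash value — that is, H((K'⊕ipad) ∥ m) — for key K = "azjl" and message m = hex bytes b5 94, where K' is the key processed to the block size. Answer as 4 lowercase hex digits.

Key "azjl" = 61 7a 6a 6c is exactly B = 4 bytes: K' = 61 7a 6a 6c.
K' ⊕ ipad = 57 4c 5c 5a.
Inner input = 57 4c 5c 5a ∥ b5 94.
Inner hash: even-index sum = 360 mod 256 = 104; odd-index sum = 314 mod 256 = 58 → 68 3a.

683a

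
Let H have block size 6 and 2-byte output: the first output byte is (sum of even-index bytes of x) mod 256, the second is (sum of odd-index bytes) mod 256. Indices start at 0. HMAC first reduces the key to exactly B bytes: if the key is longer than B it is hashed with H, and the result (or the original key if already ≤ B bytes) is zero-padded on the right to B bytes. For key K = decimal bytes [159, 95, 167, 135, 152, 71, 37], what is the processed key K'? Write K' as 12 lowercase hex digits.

|K| = 7 > B = 6, so first hash the key.
H(K): even-index sum = 515 mod 256 = 3; odd-index sum = 301 mod 256 = 45 → 03 2d.
Zero-pad H(K) = 03 2d to 6 bytes: K' = 03 2d 00 00 00 00.

032d00000000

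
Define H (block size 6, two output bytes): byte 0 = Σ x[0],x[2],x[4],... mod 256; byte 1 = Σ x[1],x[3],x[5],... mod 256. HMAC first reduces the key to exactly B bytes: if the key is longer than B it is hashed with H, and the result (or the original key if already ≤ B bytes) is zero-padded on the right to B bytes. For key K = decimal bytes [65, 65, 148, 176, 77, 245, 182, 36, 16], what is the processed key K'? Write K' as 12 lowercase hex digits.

e80a00000000

|K| = 9 > B = 6, so first hash the key.
H(K): even-index sum = 488 mod 256 = 232; odd-index sum = 522 mod 256 = 10 → e8 0a.
Zero-pad H(K) = e8 0a to 6 bytes: K' = e8 0a 00 00 00 00.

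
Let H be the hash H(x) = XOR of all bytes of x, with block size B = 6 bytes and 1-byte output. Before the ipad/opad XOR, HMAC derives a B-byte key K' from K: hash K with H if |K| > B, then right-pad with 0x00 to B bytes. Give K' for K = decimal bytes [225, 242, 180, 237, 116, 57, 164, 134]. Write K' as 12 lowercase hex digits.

|K| = 8 > B = 6, so first hash the key.
H(K): XOR e1⊕f2⊕b4⊕ed⊕74⊕39⊕a4⊕86 = 25.
Zero-pad H(K) = 25 to 6 bytes: K' = 25 00 00 00 00 00.

250000000000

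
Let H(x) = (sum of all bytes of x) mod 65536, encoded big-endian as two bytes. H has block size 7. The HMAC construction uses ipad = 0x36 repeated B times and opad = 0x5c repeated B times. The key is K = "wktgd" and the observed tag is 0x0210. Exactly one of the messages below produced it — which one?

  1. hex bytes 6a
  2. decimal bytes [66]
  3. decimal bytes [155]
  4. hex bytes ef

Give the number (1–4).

Key "wktgd" = 77 6b 74 67 64 is 5 bytes ≤ B = 7; zero-pad to 7 bytes: K' = 77 6b 74 67 64 00 00.
K' ⊕ ipad = 41 5d 42 51 52 36 36; K' ⊕ opad = 2b 37 28 3b 38 5c 5c.
m1: inner = H(41 5d 42 51 52 36 36 6a) = 02 59; tag = H(2b 37 28 3b 38 5c 5c 02 59) = 0210 ← matches
m2: inner = H(41 5d 42 51 52 36 36 42) = 02 31; tag = H(2b 37 28 3b 38 5c 5c 02 31) = 01e8
m3: inner = H(41 5d 42 51 52 36 36 9b) = 02 8a; tag = H(2b 37 28 3b 38 5c 5c 02 8a) = 0241
m4: inner = H(41 5d 42 51 52 36 36 ef) = 02 de; tag = H(2b 37 28 3b 38 5c 5c 02 de) = 0295

1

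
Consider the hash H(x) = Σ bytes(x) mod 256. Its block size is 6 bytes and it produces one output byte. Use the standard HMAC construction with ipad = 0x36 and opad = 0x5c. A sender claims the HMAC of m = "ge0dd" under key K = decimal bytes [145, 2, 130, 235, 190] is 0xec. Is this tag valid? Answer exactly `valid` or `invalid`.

valid

Key decimal bytes [145, 2, 130, 235, 190] = 91 02 82 eb be is 5 bytes ≤ B = 6; zero-pad to 6 bytes: K' = 91 02 82 eb be 00.
K' ⊕ ipad = a7 34 b4 dd 88 36; K' ⊕ opad = cd 5e de b7 e2 5c.
Inner hash: sum = 167+52+180+221+136+54+103+101+48+100+100 = 1262; mod 256 = 238 → ee.
Outer hash (recomputed tag): sum = 205+94+222+183+226+92+238 = 1260; mod 256 = 236 → ec.
Recomputed tag = ec; claimed = ec → match.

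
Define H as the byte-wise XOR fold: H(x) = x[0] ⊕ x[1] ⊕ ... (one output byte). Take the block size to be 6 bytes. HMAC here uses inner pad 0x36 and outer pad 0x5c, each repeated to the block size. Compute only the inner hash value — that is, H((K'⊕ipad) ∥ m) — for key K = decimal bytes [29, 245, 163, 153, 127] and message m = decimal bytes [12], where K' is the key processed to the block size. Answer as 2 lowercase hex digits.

Key decimal bytes [29, 245, 163, 153, 127] = 1d f5 a3 99 7f is 5 bytes ≤ B = 6; zero-pad to 6 bytes: K' = 1d f5 a3 99 7f 00.
K' ⊕ ipad = 2b c3 95 af 49 36.
Inner input = 2b c3 95 af 49 36 ∥ 0c.
Inner hash: XOR 2b⊕c3⊕95⊕af⊕49⊕36⊕0c = a1.

a1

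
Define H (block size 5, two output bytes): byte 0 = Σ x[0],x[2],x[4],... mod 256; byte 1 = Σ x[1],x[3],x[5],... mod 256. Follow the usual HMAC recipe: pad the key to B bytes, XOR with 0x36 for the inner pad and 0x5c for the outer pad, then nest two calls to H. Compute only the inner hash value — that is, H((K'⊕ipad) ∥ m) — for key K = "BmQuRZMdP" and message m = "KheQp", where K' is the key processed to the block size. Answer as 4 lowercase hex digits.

Key "BmQuRZMdP" = 42 6d 51 75 52 5a 4d 64 50 is 9 bytes > B = 5, so hash it first: H(key) = 82 a0, then zero-pad to 5 bytes: K' = 82 a0 00 00 00.
K' ⊕ ipad = b4 96 36 36 36.
Inner input = b4 96 36 36 36 ∥ 4b 68 65 51 70.
Inner hash: even-index sum = 473 mod 256 = 217; odd-index sum = 492 mod 256 = 236 → d9 ec.

d9ec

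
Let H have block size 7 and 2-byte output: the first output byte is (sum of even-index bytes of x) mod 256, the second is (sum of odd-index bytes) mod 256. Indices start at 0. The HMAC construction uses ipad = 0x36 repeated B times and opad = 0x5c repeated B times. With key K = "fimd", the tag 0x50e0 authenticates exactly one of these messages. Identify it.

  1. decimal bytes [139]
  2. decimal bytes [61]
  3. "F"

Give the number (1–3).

Key "fimd" = 66 69 6d 64 is 4 bytes ≤ B = 7; zero-pad to 7 bytes: K' = 66 69 6d 64 00 00 00.
K' ⊕ ipad = 50 5f 5b 52 36 36 36; K' ⊕ opad = 3a 35 31 38 5c 5c 5c.
m1: inner = H(50 5f 5b 52 36 36 36 8b) = 17 72; tag = H(3a 35 31 38 5c 5c 5c 17 72) = 95e0
m2: inner = H(50 5f 5b 52 36 36 36 3d) = 17 24; tag = H(3a 35 31 38 5c 5c 5c 17 24) = 47e0
m3: inner = H(50 5f 5b 52 36 36 36 46) = 17 2d; tag = H(3a 35 31 38 5c 5c 5c 17 2d) = 50e0 ← matches

3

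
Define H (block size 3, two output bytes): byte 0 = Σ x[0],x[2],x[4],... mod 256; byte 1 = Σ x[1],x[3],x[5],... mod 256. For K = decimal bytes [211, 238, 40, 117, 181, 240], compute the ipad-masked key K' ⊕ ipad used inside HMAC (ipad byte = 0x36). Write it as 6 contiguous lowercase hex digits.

Key decimal bytes [211, 238, 40, 117, 181, 240] = d3 ee 28 75 b5 f0 is 6 bytes > B = 3, so hash it first: H(key) = b0 53, then zero-pad to 3 bytes: K' = b0 53 00.
XOR each byte with 0x36: b0⊕36=86, 53⊕36=65, 00⊕36=36.

866536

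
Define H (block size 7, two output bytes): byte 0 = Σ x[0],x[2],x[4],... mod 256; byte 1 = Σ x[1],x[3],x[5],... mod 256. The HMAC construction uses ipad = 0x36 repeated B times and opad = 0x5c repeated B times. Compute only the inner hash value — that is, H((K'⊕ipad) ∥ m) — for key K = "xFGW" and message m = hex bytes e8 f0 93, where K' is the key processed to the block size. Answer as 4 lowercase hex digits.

Key "xFGW" = 78 46 47 57 is 4 bytes ≤ B = 7; zero-pad to 7 bytes: K' = 78 46 47 57 00 00 00.
K' ⊕ ipad = 4e 70 71 61 36 36 36.
Inner input = 4e 70 71 61 36 36 36 ∥ e8 f0 93.
Inner hash: even-index sum = 539 mod 256 = 27; odd-index sum = 642 mod 256 = 130 → 1b 82.

1b82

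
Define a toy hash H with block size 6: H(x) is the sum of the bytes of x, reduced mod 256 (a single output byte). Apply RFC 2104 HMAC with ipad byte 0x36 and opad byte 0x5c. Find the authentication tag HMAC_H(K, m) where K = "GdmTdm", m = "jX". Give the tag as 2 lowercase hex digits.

Key "GdmTdm" = 47 64 6d 54 64 6d is exactly B = 6 bytes: K' = 47 64 6d 54 64 6d.
K' ⊕ ipad = 71 52 5b 62 52 5b.  K' ⊕ opad = 1b 38 31 08 38 31.
Inner input = (K'⊕ipad) ∥ m = 71 52 5b 62 52 5b ∥ 6a 58.
Inner hash: sum = 113+82+91+98+82+91+106+88 = 751; mod 256 = 239 → ef.
Outer input = (K'⊕opad) ∥ inner = 1b 38 31 08 38 31 ∥ ef.
Outer hash (tag): sum = 27+56+49+8+56+49+239 = 484; mod 256 = 228 → e4.

e4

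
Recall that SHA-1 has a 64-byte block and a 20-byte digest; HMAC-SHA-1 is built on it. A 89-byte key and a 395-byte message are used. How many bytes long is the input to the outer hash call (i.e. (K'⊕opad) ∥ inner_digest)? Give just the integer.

Key is 89 > 64 bytes, so it is hashed to 20 bytes then zero-padded to 64: |K'| = 64.
Outer input = (K'⊕opad) ∥ H(inner) → 64 + 20 = 84 bytes.

84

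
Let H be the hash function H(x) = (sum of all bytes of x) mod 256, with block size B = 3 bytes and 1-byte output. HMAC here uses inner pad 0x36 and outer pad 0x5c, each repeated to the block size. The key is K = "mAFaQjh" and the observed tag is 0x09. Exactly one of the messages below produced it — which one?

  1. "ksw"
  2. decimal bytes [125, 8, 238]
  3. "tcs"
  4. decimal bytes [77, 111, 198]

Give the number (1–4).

Key "mAFaQjh" = 6d 41 46 61 51 6a 68 is 7 bytes > B = 3, so hash it first: H(key) = 78, then zero-pad to 3 bytes: K' = 78 00 00.
K' ⊕ ipad = 4e 36 36; K' ⊕ opad = 24 5c 5c.
m1: inner = H(4e 36 36 6b 73 77) = 0f; tag = H(24 5c 5c 0f) = eb
m2: inner = H(4e 36 36 7d 08 ee) = 2d; tag = H(24 5c 5c 2d) = 09 ← matches
m3: inner = H(4e 36 36 74 63 73) = 04; tag = H(24 5c 5c 04) = e0
m4: inner = H(4e 36 36 4d 6f c6) = 3c; tag = H(24 5c 5c 3c) = 18

2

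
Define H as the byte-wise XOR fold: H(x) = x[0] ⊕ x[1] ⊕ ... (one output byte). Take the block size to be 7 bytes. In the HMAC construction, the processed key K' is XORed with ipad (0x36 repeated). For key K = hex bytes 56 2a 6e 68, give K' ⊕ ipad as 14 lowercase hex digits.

Key hex bytes 56 2a 6e 68 is 4 bytes ≤ B = 7; zero-pad to 7 bytes: K' = 56 2a 6e 68 00 00 00.
XOR each byte with 0x36: 56⊕36=60, 2a⊕36=1c, 6e⊕36=58, 68⊕36=5e, 00⊕36=36, 00⊕36=36, 00⊕36=36.

601c585e363636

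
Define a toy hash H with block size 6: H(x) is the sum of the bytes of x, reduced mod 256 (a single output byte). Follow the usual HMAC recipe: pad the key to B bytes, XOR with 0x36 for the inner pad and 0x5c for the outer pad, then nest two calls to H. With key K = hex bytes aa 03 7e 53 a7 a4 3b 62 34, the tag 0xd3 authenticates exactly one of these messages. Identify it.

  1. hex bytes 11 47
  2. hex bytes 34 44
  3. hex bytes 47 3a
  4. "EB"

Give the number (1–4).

Key hex bytes aa 03 7e 53 a7 a4 3b 62 34 is 9 bytes > B = 6, so hash it first: H(key) = 9a, then zero-pad to 6 bytes: K' = 9a 00 00 00 00 00.
K' ⊕ ipad = ac 36 36 36 36 36; K' ⊕ opad = c6 5c 5c 5c 5c 5c.
m1: inner = H(ac 36 36 36 36 36 11 47) = 12; tag = H(c6 5c 5c 5c 5c 5c 12) = a4
m2: inner = H(ac 36 36 36 36 36 34 44) = 32; tag = H(c6 5c 5c 5c 5c 5c 32) = c4
m3: inner = H(ac 36 36 36 36 36 47 3a) = 3b; tag = H(c6 5c 5c 5c 5c 5c 3b) = cd
m4: inner = H(ac 36 36 36 36 36 45 42) = 41; tag = H(c6 5c 5c 5c 5c 5c 41) = d3 ← matches

4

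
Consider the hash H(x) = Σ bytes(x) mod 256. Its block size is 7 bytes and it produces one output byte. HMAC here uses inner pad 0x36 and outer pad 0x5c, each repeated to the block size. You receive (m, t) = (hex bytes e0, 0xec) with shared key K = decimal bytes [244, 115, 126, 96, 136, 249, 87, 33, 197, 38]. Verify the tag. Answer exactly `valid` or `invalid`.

invalid

Key decimal bytes [244, 115, 126, 96, 136, 249, 87, 33, 197, 38] = f4 73 7e 60 88 f9 57 21 c5 26 is 10 bytes > B = 7, so hash it first: H(key) = 29, then zero-pad to 7 bytes: K' = 29 00 00 00 00 00 00.
K' ⊕ ipad = 1f 36 36 36 36 36 36; K' ⊕ opad = 75 5c 5c 5c 5c 5c 5c.
Inner hash: sum = 31+54+54+54+54+54+54+224 = 579; mod 256 = 67 → 43.
Outer hash (recomputed tag): sum = 117+92+92+92+92+92+92+67 = 736; mod 256 = 224 → e0.
Recomputed tag = e0; claimed = ec → mismatch.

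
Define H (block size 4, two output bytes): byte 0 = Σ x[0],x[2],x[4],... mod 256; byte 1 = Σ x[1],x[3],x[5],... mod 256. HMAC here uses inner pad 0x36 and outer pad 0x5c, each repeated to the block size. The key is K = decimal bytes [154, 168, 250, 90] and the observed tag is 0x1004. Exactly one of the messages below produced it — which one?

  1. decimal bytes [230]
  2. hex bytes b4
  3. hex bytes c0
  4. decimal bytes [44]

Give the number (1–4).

Key decimal bytes [154, 168, 250, 90] = 9a a8 fa 5a is exactly B = 4 bytes: K' = 9a a8 fa 5a.
K' ⊕ ipad = ac 9e cc 6c; K' ⊕ opad = c6 f4 a6 06.
m1: inner = H(ac 9e cc 6c e6) = 5e 0a; tag = H(c6 f4 a6 06 5e 0a) = ca04
m2: inner = H(ac 9e cc 6c b4) = 2c 0a; tag = H(c6 f4 a6 06 2c 0a) = 9804
m3: inner = H(ac 9e cc 6c c0) = 38 0a; tag = H(c6 f4 a6 06 38 0a) = a404
m4: inner = H(ac 9e cc 6c 2c) = a4 0a; tag = H(c6 f4 a6 06 a4 0a) = 1004 ← matches

4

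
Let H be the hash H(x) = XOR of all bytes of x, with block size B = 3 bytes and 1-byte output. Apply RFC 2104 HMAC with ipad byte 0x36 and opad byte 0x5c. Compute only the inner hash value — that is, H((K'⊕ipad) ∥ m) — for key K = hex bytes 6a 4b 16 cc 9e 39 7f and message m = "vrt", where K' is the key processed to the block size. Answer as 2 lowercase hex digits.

65

Key hex bytes 6a 4b 16 cc 9e 39 7f is 7 bytes > B = 3, so hash it first: H(key) = 23, then zero-pad to 3 bytes: K' = 23 00 00.
K' ⊕ ipad = 15 36 36.
Inner input = 15 36 36 ∥ 76 72 74.
Inner hash: XOR 15⊕36⊕36⊕76⊕72⊕74 = 65.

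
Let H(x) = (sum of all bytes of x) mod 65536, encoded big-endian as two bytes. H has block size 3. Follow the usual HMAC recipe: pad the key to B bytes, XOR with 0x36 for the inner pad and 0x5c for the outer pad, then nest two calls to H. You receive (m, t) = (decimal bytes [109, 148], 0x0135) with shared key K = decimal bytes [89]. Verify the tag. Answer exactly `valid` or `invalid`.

Key decimal bytes [89] = 59 is 1 byte ≤ B = 3; zero-pad to 3 bytes: K' = 59 00 00.
K' ⊕ ipad = 6f 36 36; K' ⊕ opad = 05 5c 5c.
Inner hash: sum = 111+54+54+109+148 = 476 → 01 dc.
Outer hash (recomputed tag): sum = 5+92+92+1+220 = 410 → 01 9a.
Recomputed tag = 019a; claimed = 0135 → mismatch.

invalid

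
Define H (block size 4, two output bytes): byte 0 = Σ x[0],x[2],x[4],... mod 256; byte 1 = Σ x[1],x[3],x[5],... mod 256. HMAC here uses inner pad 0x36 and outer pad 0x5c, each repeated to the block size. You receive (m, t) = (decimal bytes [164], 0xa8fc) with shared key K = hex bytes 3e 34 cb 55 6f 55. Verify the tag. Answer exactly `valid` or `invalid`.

Key hex bytes 3e 34 cb 55 6f 55 is 6 bytes > B = 4, so hash it first: H(key) = 78 de, then zero-pad to 4 bytes: K' = 78 de 00 00.
K' ⊕ ipad = 4e e8 36 36; K' ⊕ opad = 24 82 5c 5c.
Inner hash: even-index sum = 296 mod 256 = 40; odd-index sum = 286 mod 256 = 30 → 28 1e.
Outer hash (recomputed tag): even-index sum = 168 mod 256 = 168; odd-index sum = 252 mod 256 = 252 → a8 fc.
Recomputed tag = a8fc; claimed = a8fc → match.

valid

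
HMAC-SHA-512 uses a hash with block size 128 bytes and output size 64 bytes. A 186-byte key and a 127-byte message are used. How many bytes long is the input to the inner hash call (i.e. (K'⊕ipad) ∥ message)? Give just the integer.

Key is 186 > 128 bytes, so it is hashed to 64 bytes then zero-padded to 128: |K'| = 128.
Inner input = (K'⊕ipad) ∥ m → 128 + 127 = 255 bytes.

255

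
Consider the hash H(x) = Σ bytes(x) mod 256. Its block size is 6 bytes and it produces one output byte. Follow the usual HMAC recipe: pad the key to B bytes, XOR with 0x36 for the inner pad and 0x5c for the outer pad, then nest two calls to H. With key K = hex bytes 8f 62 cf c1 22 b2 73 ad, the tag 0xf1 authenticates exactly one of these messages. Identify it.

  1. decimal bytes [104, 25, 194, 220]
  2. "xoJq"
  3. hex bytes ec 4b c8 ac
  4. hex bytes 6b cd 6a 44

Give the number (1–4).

Key hex bytes 8f 62 cf c1 22 b2 73 ad is 8 bytes > B = 6, so hash it first: H(key) = 75, then zero-pad to 6 bytes: K' = 75 00 00 00 00 00.
K' ⊕ ipad = 43 36 36 36 36 36; K' ⊕ opad = 29 5c 5c 5c 5c 5c.
m1: inner = H(43 36 36 36 36 36 68 19 c2 dc) = 70; tag = H(29 5c 5c 5c 5c 5c 70) = 65
m2: inner = H(43 36 36 36 36 36 78 6f 4a 71) = f3; tag = H(29 5c 5c 5c 5c 5c f3) = e8
m3: inner = H(43 36 36 36 36 36 ec 4b c8 ac) = fc; tag = H(29 5c 5c 5c 5c 5c fc) = f1 ← matches
m4: inner = H(43 36 36 36 36 36 6b cd 6a 44) = 37; tag = H(29 5c 5c 5c 5c 5c 37) = 2c

3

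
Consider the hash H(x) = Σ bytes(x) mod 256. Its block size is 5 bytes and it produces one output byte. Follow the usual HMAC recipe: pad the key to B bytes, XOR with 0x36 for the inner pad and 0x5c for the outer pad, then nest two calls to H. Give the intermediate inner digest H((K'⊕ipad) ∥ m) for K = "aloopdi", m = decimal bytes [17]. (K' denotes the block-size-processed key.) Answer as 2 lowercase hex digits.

c7

Key "aloopdi" = 61 6c 6f 6f 70 64 69 is 7 bytes > B = 5, so hash it first: H(key) = e8, then zero-pad to 5 bytes: K' = e8 00 00 00 00.
K' ⊕ ipad = de 36 36 36 36.
Inner input = de 36 36 36 36 ∥ 11.
Inner hash: sum = 222+54+54+54+54+17 = 455; mod 256 = 199 → c7.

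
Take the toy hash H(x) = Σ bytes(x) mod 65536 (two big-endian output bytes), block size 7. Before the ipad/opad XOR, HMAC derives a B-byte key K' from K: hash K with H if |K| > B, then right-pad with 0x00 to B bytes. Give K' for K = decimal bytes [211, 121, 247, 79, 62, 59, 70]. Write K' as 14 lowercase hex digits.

Key decimal bytes [211, 121, 247, 79, 62, 59, 70] = d3 79 f7 4f 3e 3b 46 is exactly B = 7 bytes: K' = d3 79 f7 4f 3e 3b 46.

d379f74f3e3b46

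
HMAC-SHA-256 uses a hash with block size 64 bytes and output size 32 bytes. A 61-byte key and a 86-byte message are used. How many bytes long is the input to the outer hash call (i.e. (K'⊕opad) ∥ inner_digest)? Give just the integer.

96

Key is 61 ≤ 64 bytes, zero-padded: |K'| = 64.
Outer input = (K'⊕opad) ∥ H(inner) → 64 + 32 = 96 bytes.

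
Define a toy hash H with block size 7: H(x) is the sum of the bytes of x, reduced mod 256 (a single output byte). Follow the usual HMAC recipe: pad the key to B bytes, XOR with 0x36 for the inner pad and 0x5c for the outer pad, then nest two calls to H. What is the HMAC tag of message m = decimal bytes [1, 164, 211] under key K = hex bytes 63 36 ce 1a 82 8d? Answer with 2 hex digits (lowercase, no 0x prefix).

22

Key hex bytes 63 36 ce 1a 82 8d is 6 bytes ≤ B = 7; zero-pad to 7 bytes: K' = 63 36 ce 1a 82 8d 00.
K' ⊕ ipad = 55 00 f8 2c b4 bb 36.  K' ⊕ opad = 3f 6a 92 46 de d1 5c.
Inner input = (K'⊕ipad) ∥ m = 55 00 f8 2c b4 bb 36 ∥ 01 a4 d3.
Inner hash: sum = 85+0+248+44+180+187+54+1+164+211 = 1174; mod 256 = 150 → 96.
Outer input = (K'⊕opad) ∥ inner = 3f 6a 92 46 de d1 5c ∥ 96.
Outer hash (tag): sum = 63+106+146+70+222+209+92+150 = 1058; mod 256 = 34 → 22.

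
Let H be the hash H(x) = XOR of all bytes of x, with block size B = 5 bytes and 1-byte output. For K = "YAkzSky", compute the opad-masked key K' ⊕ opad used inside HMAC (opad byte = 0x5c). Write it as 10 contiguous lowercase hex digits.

Key "YAkzSky" = 59 41 6b 7a 53 6b 79 is 7 bytes > B = 5, so hash it first: H(key) = 48, then zero-pad to 5 bytes: K' = 48 00 00 00 00.
XOR each byte with 0x5c: 48⊕5c=14, 00⊕5c=5c, 00⊕5c=5c, 00⊕5c=5c, 00⊕5c=5c.

145c5c5c5c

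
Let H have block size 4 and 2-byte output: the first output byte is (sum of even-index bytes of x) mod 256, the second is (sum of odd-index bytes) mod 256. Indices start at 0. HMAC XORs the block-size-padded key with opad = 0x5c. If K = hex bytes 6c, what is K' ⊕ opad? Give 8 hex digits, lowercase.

305c5c5c

Key hex bytes 6c is 1 byte ≤ B = 4; zero-pad to 4 bytes: K' = 6c 00 00 00.
XOR each byte with 0x5c: 6c⊕5c=30, 00⊕5c=5c, 00⊕5c=5c, 00⊕5c=5c.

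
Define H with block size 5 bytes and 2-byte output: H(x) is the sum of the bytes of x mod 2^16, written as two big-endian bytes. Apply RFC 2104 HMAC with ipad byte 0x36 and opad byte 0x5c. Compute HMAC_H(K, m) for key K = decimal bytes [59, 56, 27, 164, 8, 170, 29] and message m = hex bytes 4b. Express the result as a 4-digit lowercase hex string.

0228

Key decimal bytes [59, 56, 27, 164, 8, 170, 29] = 3b 38 1b a4 08 aa 1d is 7 bytes > B = 5, so hash it first: H(key) = 02 01, then zero-pad to 5 bytes: K' = 02 01 00 00 00.
K' ⊕ ipad = 34 37 36 36 36.  K' ⊕ opad = 5e 5d 5c 5c 5c.
Inner input = (K'⊕ipad) ∥ m = 34 37 36 36 36 ∥ 4b.
Inner hash: sum = 52+55+54+54+54+75 = 344 → 01 58.
Outer input = (K'⊕opad) ∥ inner = 5e 5d 5c 5c 5c ∥ 01 58.
Outer hash (tag): sum = 94+93+92+92+92+1+88 = 552 → 02 28.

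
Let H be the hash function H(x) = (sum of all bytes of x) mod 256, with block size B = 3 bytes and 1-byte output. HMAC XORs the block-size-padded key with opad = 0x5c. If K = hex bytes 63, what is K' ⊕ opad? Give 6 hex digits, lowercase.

3f5c5c

Key hex bytes 63 is 1 byte ≤ B = 3; zero-pad to 3 bytes: K' = 63 00 00.
XOR each byte with 0x5c: 63⊕5c=3f, 00⊕5c=5c, 00⊕5c=5c.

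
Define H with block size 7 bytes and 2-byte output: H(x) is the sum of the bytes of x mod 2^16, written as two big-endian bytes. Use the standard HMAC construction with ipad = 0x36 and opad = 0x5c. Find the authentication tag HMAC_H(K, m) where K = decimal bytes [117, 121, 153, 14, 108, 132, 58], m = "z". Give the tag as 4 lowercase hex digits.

02e1

Key decimal bytes [117, 121, 153, 14, 108, 132, 58] = 75 79 99 0e 6c 84 3a is exactly B = 7 bytes: K' = 75 79 99 0e 6c 84 3a.
K' ⊕ ipad = 43 4f af 38 5a b2 0c.  K' ⊕ opad = 29 25 c5 52 30 d8 66.
Inner input = (K'⊕ipad) ∥ m = 43 4f af 38 5a b2 0c ∥ 7a.
Inner hash: sum = 67+79+175+56+90+178+12+122 = 779 → 03 0b.
Outer input = (K'⊕opad) ∥ inner = 29 25 c5 52 30 d8 66 ∥ 03 0b.
Outer hash (tag): sum = 41+37+197+82+48+216+102+3+11 = 737 → 02 e1.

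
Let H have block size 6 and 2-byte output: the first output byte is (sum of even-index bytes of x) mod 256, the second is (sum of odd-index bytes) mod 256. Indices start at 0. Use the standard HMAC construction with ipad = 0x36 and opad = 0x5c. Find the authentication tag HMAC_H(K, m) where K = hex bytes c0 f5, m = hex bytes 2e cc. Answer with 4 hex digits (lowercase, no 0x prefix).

e45c

Key hex bytes c0 f5 is 2 bytes ≤ B = 6; zero-pad to 6 bytes: K' = c0 f5 00 00 00 00.
K' ⊕ ipad = f6 c3 36 36 36 36.  K' ⊕ opad = 9c a9 5c 5c 5c 5c.
Inner input = (K'⊕ipad) ∥ m = f6 c3 36 36 36 36 ∥ 2e cc.
Inner hash: even-index sum = 400 mod 256 = 144; odd-index sum = 507 mod 256 = 251 → 90 fb.
Outer input = (K'⊕opad) ∥ inner = 9c a9 5c 5c 5c 5c ∥ 90 fb.
Outer hash (tag): even-index sum = 484 mod 256 = 228; odd-index sum = 604 mod 256 = 92 → e4 5c.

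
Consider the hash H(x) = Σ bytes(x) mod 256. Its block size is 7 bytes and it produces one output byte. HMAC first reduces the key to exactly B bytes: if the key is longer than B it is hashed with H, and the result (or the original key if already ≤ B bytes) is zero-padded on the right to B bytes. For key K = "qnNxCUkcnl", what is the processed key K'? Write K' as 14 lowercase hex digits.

e5000000000000

|K| = 10 > B = 7, so first hash the key.
H(K): sum = 113+110+78+120+67+85+107+99+110+108 = 997; mod 256 = 229 → e5.
Zero-pad H(K) = e5 to 7 bytes: K' = e5 00 00 00 00 00 00.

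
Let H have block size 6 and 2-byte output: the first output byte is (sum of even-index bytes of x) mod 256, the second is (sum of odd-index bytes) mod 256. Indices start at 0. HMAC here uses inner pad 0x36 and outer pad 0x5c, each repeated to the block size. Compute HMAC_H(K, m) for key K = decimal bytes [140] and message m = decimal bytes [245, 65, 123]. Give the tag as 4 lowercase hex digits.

1ef7

Key decimal bytes [140] = 8c is 1 byte ≤ B = 6; zero-pad to 6 bytes: K' = 8c 00 00 00 00 00.
K' ⊕ ipad = ba 36 36 36 36 36.  K' ⊕ opad = d0 5c 5c 5c 5c 5c.
Inner input = (K'⊕ipad) ∥ m = ba 36 36 36 36 36 ∥ f5 41 7b.
Inner hash: even-index sum = 662 mod 256 = 150; odd-index sum = 227 mod 256 = 227 → 96 e3.
Outer input = (K'⊕opad) ∥ inner = d0 5c 5c 5c 5c 5c ∥ 96 e3.
Outer hash (tag): even-index sum = 542 mod 256 = 30; odd-index sum = 503 mod 256 = 247 → 1e f7.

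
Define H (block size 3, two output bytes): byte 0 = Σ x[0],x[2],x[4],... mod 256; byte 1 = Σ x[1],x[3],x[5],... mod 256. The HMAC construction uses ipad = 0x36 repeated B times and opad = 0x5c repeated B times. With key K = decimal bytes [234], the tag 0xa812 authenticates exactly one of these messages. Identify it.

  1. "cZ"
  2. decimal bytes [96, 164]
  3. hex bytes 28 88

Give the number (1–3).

2

Key decimal bytes [234] = ea is 1 byte ≤ B = 3; zero-pad to 3 bytes: K' = ea 00 00.
K' ⊕ ipad = dc 36 36; K' ⊕ opad = b6 5c 5c.
m1: inner = H(dc 36 36 63 5a) = 6c 99; tag = H(b6 5c 5c 6c 99) = abc8
m2: inner = H(dc 36 36 60 a4) = b6 96; tag = H(b6 5c 5c b6 96) = a812 ← matches
m3: inner = H(dc 36 36 28 88) = 9a 5e; tag = H(b6 5c 5c 9a 5e) = 70f6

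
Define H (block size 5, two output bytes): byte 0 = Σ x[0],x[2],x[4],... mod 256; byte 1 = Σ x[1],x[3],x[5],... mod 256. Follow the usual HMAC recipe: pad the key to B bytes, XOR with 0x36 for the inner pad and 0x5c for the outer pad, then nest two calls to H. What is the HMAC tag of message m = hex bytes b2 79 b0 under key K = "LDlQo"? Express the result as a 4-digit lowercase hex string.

Key "LDlQo" = 4c 44 6c 51 6f is exactly B = 5 bytes: K' = 4c 44 6c 51 6f.
K' ⊕ ipad = 7a 72 5a 67 59.  K' ⊕ opad = 10 18 30 0d 33.
Inner input = (K'⊕ipad) ∥ m = 7a 72 5a 67 59 ∥ b2 79 b0.
Inner hash: even-index sum = 422 mod 256 = 166; odd-index sum = 571 mod 256 = 59 → a6 3b.
Outer input = (K'⊕opad) ∥ inner = 10 18 30 0d 33 ∥ a6 3b.
Outer hash (tag): even-index sum = 174 mod 256 = 174; odd-index sum = 203 mod 256 = 203 → ae cb.

aecb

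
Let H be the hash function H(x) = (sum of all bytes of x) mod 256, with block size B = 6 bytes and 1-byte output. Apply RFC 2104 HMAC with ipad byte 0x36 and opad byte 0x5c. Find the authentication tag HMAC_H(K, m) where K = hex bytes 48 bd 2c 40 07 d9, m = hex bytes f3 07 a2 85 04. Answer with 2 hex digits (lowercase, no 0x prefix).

3f

Key hex bytes 48 bd 2c 40 07 d9 is exactly B = 6 bytes: K' = 48 bd 2c 40 07 d9.
K' ⊕ ipad = 7e 8b 1a 76 31 ef.  K' ⊕ opad = 14 e1 70 1c 5b 85.
Inner input = (K'⊕ipad) ∥ m = 7e 8b 1a 76 31 ef ∥ f3 07 a2 85 04.
Inner hash: sum = 126+139+26+118+49+239+243+7+162+133+4 = 1246; mod 256 = 222 → de.
Outer input = (K'⊕opad) ∥ inner = 14 e1 70 1c 5b 85 ∥ de.
Outer hash (tag): sum = 20+225+112+28+91+133+222 = 831; mod 256 = 63 → 3f.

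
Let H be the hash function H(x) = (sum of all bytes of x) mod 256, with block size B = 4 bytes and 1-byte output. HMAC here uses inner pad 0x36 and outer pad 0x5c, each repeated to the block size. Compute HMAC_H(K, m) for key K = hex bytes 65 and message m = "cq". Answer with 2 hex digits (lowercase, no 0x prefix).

16

Key hex bytes 65 is 1 byte ≤ B = 4; zero-pad to 4 bytes: K' = 65 00 00 00.
K' ⊕ ipad = 53 36 36 36.  K' ⊕ opad = 39 5c 5c 5c.
Inner input = (K'⊕ipad) ∥ m = 53 36 36 36 ∥ 63 71.
Inner hash: sum = 83+54+54+54+99+113 = 457; mod 256 = 201 → c9.
Outer input = (K'⊕opad) ∥ inner = 39 5c 5c 5c ∥ c9.
Outer hash (tag): sum = 57+92+92+92+201 = 534; mod 256 = 22 → 16.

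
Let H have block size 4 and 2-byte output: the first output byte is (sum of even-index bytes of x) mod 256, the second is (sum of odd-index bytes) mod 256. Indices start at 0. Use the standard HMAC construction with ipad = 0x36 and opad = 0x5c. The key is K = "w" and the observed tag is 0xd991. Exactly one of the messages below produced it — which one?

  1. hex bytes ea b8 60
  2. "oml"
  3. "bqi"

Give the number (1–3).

2

Key "w" = 77 is 1 byte ≤ B = 4; zero-pad to 4 bytes: K' = 77 00 00 00.
K' ⊕ ipad = 41 36 36 36; K' ⊕ opad = 2b 5c 5c 5c.
m1: inner = H(41 36 36 36 ea b8 60) = c1 24; tag = H(2b 5c 5c 5c c1 24) = 48dc
m2: inner = H(41 36 36 36 6f 6d 6c) = 52 d9; tag = H(2b 5c 5c 5c 52 d9) = d991 ← matches
m3: inner = H(41 36 36 36 62 71 69) = 42 dd; tag = H(2b 5c 5c 5c 42 dd) = c995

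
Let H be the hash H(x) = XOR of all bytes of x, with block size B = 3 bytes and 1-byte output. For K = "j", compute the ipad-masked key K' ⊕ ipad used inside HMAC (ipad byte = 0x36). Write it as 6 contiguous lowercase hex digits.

Key "j" = 6a is 1 byte ≤ B = 3; zero-pad to 3 bytes: K' = 6a 00 00.
XOR each byte with 0x36: 6a⊕36=5c, 00⊕36=36, 00⊕36=36.

5c3636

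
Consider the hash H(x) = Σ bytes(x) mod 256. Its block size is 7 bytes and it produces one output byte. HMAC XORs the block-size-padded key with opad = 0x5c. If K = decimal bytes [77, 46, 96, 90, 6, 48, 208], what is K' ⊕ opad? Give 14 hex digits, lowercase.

11723c065a6c8c

Key decimal bytes [77, 46, 96, 90, 6, 48, 208] = 4d 2e 60 5a 06 30 d0 is exactly B = 7 bytes: K' = 4d 2e 60 5a 06 30 d0.
XOR each byte with 0x5c: 4d⊕5c=11, 2e⊕5c=72, 60⊕5c=3c, 5a⊕5c=06, 06⊕5c=5a, 30⊕5c=6c, d0⊕5c=8c.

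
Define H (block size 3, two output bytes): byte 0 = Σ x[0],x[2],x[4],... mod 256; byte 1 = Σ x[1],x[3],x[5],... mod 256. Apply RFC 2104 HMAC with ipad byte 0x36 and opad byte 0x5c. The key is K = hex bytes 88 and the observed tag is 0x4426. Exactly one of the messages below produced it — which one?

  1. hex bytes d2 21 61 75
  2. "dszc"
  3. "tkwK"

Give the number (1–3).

2

Key hex bytes 88 is 1 byte ≤ B = 3; zero-pad to 3 bytes: K' = 88 00 00.
K' ⊕ ipad = be 36 36; K' ⊕ opad = d4 5c 5c.
m1: inner = H(be 36 36 d2 21 61 75) = 8a 69; tag = H(d4 5c 5c 8a 69) = 99e6
m2: inner = H(be 36 36 64 73 7a 63) = ca 14; tag = H(d4 5c 5c ca 14) = 4426 ← matches
m3: inner = H(be 36 36 74 6b 77 4b) = aa 21; tag = H(d4 5c 5c aa 21) = 5106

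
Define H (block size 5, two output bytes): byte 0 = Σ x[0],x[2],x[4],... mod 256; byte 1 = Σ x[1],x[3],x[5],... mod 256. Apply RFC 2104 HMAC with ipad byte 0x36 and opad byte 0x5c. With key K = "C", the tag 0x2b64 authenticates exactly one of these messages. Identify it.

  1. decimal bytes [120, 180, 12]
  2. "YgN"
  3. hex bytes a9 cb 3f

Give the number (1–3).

3

Key "C" = 43 is 1 byte ≤ B = 5; zero-pad to 5 bytes: K' = 43 00 00 00 00.
K' ⊕ ipad = 75 36 36 36 36; K' ⊕ opad = 1f 5c 5c 5c 5c.
m1: inner = H(75 36 36 36 36 78 b4 0c) = 95 f0; tag = H(1f 5c 5c 5c 5c 95 f0) = c74d
m2: inner = H(75 36 36 36 36 59 67 4e) = 48 13; tag = H(1f 5c 5c 5c 5c 48 13) = ea00
m3: inner = H(75 36 36 36 36 a9 cb 3f) = ac 54; tag = H(1f 5c 5c 5c 5c ac 54) = 2b64 ← matches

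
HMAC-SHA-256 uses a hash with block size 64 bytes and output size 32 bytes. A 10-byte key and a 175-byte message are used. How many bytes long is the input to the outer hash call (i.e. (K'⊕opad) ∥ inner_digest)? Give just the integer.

Key is 10 ≤ 64 bytes, zero-padded: |K'| = 64.
Outer input = (K'⊕opad) ∥ H(inner) → 64 + 32 = 96 bytes.

96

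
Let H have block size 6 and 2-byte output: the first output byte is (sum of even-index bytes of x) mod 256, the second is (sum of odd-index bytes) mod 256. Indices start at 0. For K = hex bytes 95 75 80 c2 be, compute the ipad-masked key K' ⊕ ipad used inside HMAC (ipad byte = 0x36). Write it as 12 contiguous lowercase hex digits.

Key hex bytes 95 75 80 c2 be is 5 bytes ≤ B = 6; zero-pad to 6 bytes: K' = 95 75 80 c2 be 00.
XOR each byte with 0x36: 95⊕36=a3, 75⊕36=43, 80⊕36=b6, c2⊕36=f4, be⊕36=88, 00⊕36=36.

a343b6f48836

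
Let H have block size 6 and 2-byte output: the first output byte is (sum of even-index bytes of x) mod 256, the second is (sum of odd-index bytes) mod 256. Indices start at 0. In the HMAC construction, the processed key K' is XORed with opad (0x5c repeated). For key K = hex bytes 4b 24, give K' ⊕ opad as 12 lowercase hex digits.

17785c5c5c5c

Key hex bytes 4b 24 is 2 bytes ≤ B = 6; zero-pad to 6 bytes: K' = 4b 24 00 00 00 00.
XOR each byte with 0x5c: 4b⊕5c=17, 24⊕5c=78, 00⊕5c=5c, 00⊕5c=5c, 00⊕5c=5c, 00⊕5c=5c.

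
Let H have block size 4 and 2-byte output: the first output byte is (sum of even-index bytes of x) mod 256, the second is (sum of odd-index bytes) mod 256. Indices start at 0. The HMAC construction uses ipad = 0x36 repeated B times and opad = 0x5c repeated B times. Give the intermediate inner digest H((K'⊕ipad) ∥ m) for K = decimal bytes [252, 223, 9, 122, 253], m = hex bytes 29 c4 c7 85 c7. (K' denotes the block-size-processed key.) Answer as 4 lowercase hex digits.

Key decimal bytes [252, 223, 9, 122, 253] = fc df 09 7a fd is 5 bytes > B = 4, so hash it first: H(key) = 02 59, then zero-pad to 4 bytes: K' = 02 59 00 00.
K' ⊕ ipad = 34 6f 36 36.
Inner input = 34 6f 36 36 ∥ 29 c4 c7 85 c7.
Inner hash: even-index sum = 545 mod 256 = 33; odd-index sum = 494 mod 256 = 238 → 21 ee.

21ee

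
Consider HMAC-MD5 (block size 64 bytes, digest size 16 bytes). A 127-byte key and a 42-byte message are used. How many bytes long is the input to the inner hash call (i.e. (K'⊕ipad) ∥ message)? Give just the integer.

Key is 127 > 64 bytes, so it is hashed to 16 bytes then zero-padded to 64: |K'| = 64.
Inner input = (K'⊕ipad) ∥ m → 64 + 42 = 106 bytes.

106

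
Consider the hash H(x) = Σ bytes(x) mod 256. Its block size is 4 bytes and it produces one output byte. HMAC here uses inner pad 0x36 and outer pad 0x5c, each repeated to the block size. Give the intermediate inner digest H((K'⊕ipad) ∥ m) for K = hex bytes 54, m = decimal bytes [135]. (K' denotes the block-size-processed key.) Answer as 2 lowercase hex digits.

Key hex bytes 54 is 1 byte ≤ B = 4; zero-pad to 4 bytes: K' = 54 00 00 00.
K' ⊕ ipad = 62 36 36 36.
Inner input = 62 36 36 36 ∥ 87.
Inner hash: sum = 98+54+54+54+135 = 395; mod 256 = 139 → 8b.

8b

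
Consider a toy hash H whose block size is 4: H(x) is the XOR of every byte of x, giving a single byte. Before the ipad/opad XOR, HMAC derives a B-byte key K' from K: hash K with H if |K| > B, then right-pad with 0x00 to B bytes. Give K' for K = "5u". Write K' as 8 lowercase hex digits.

35750000

Key "5u" = 35 75 is 2 bytes ≤ B = 4; zero-pad to 4 bytes: K' = 35 75 00 00.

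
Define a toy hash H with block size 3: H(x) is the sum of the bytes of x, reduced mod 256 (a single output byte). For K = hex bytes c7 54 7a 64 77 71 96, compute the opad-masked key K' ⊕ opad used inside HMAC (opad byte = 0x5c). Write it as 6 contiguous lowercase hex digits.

2b5c5c

Key hex bytes c7 54 7a 64 77 71 96 is 7 bytes > B = 3, so hash it first: H(key) = 77, then zero-pad to 3 bytes: K' = 77 00 00.
XOR each byte with 0x5c: 77⊕5c=2b, 00⊕5c=5c, 00⊕5c=5c.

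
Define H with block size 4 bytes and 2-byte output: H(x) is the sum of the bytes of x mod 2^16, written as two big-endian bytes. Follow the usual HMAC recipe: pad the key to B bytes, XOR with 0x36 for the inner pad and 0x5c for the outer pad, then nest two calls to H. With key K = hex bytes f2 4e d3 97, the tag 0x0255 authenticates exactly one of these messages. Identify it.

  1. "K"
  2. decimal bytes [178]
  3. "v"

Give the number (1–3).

3

Key hex bytes f2 4e d3 97 is exactly B = 4 bytes: K' = f2 4e d3 97.
K' ⊕ ipad = c4 78 e5 a1; K' ⊕ opad = ae 12 8f cb.
m1: inner = H(c4 78 e5 a1 4b) = 03 0d; tag = H(ae 12 8f cb 03 0d) = 022a
m2: inner = H(c4 78 e5 a1 b2) = 03 74; tag = H(ae 12 8f cb 03 74) = 0291
m3: inner = H(c4 78 e5 a1 76) = 03 38; tag = H(ae 12 8f cb 03 38) = 0255 ← matches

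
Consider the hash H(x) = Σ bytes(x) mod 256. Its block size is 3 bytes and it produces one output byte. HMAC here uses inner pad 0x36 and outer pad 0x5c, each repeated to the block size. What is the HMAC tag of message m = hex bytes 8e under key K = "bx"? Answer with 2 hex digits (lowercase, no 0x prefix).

Key "bx" = 62 78 is 2 bytes ≤ B = 3; zero-pad to 3 bytes: K' = 62 78 00.
K' ⊕ ipad = 54 4e 36.  K' ⊕ opad = 3e 24 5c.
Inner input = (K'⊕ipad) ∥ m = 54 4e 36 ∥ 8e.
Inner hash: sum = 84+78+54+142 = 358; mod 256 = 102 → 66.
Outer input = (K'⊕opad) ∥ inner = 3e 24 5c ∥ 66.
Outer hash (tag): sum = 62+36+92+102 = 292; mod 256 = 36 → 24.

24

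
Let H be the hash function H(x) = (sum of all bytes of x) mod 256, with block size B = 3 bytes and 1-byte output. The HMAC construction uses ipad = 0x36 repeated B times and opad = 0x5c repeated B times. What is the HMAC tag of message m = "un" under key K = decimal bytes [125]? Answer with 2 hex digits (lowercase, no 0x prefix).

73

Key decimal bytes [125] = 7d is 1 byte ≤ B = 3; zero-pad to 3 bytes: K' = 7d 00 00.
K' ⊕ ipad = 4b 36 36.  K' ⊕ opad = 21 5c 5c.
Inner input = (K'⊕ipad) ∥ m = 4b 36 36 ∥ 75 6e.
Inner hash: sum = 75+54+54+117+110 = 410; mod 256 = 154 → 9a.
Outer input = (K'⊕opad) ∥ inner = 21 5c 5c ∥ 9a.
Outer hash (tag): sum = 33+92+92+154 = 371; mod 256 = 115 → 73.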